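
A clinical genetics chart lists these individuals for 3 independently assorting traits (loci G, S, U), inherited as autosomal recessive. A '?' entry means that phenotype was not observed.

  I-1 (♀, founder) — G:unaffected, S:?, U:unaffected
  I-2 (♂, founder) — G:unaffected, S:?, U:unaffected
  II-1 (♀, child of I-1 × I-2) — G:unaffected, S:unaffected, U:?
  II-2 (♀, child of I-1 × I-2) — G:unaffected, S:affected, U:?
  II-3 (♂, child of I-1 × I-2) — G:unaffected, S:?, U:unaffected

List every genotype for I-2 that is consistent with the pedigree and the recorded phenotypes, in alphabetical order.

G/I-1 un ·: GG|Gg
G/I-2 un ·: GG|Gg
G/II-1 un I-1×I-2: GG|Gg
G/II-2 un I-1×I-2: GG|Gg
G/II-3 un I-1×I-2: GG|Gg
⇒ G over [I-1,I-2,II-1,II-2,II-3]: 25 consistent
S/I-1 ? ·: Ss|ss
S/I-2 ? ·: Ss|ss
S/II-1 un I-1×I-2: SS|Ss
S/II-2 aff I-1×I-2: ss
S/II-3 ? I-1×I-2: SS|Ss|ss
⇒ S over [I-1,I-2,II-1,II-2,II-3]: 10 consistent
U/I-1 un ·: UU|Uu
U/I-2 un ·: UU|Uu
U/II-1 ? I-1×I-2: UU|Uu|uu
U/II-2 ? I-1×I-2: UU|Uu|uu
U/II-3 un I-1×I-2: UU|Uu
⇒ U over [I-1,I-2,II-1,II-2,II-3]: 35 consistent

I-2 ∈ {GG Ss UU, GG Ss Uu, GG ss UU, GG ss Uu, Gg Ss UU, Gg Ss Uu, Gg ss UU, Gg ss Uu}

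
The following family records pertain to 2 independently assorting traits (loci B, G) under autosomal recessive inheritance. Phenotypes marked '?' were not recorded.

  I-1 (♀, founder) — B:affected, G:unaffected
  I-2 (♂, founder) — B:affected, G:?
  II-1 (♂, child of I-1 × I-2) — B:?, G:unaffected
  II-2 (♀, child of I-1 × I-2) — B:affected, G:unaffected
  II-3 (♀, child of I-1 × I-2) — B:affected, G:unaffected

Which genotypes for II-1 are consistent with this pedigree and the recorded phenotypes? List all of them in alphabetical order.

B/I-1 aff ·: bb
B/I-2 aff ·: bb
B/II-1 ? I-1×I-2: bb
B/II-2 aff I-1×I-2: bb
B/II-3 aff I-1×I-2: bb
⇒ B over [I-1,I-2,II-1,II-2,II-3]: 1 consistent
G/I-1 un ·: GG|Gg
G/I-2 ? ·: GG|Gg|gg
G/II-1 un I-1×I-2: GG|Gg
G/II-2 un I-1×I-2: GG|Gg
G/II-3 un I-1×I-2: GG|Gg
⇒ G over [I-1,I-2,II-1,II-2,II-3]: 27 consistent

II-1 ∈ {bb GG, bb Gg}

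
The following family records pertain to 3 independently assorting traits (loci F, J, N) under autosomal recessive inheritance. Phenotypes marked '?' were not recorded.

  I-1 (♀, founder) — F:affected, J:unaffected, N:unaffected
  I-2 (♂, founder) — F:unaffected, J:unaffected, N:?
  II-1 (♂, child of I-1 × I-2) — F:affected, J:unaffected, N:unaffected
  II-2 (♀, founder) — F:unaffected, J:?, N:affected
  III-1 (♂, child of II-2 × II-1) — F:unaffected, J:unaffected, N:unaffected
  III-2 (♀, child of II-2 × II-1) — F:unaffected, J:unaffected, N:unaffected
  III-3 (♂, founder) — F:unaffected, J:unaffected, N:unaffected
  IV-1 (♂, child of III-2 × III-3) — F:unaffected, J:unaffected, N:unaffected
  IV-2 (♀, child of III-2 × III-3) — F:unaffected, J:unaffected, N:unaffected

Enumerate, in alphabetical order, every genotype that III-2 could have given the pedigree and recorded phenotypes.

III-2 ∈ {Ff JJ Nn, Ff Jj Nn}

F/I-1 aff ·: ff
F/I-2 un ·: Ff
F/II-1 aff I-1×I-2: ff
F/II-2 un ·: FF|Ff
F/III-1 un II-2×II-1: Ff
F/III-2 un II-2×II-1: Ff
F/III-3 un ·: FF|Ff
F/IV-1 un III-2×III-3: FF|Ff
F/IV-2 un III-2×III-3: FF|Ff
⇒ F over [I-1,I-2,II-1,II-2,III-1,III-2,III-3,IV-1,IV-2]: 16 consistent
J/I-1 un ·: JJ|Jj
J/I-2 un ·: JJ|Jj
J/II-1 un I-1×I-2: JJ|Jj
J/II-2 ? ·: JJ|Jj|jj
J/III-1 un II-2×II-1: JJ|Jj
J/III-2 un II-2×II-1: JJ|Jj
J/III-3 un ·: JJ|Jj
J/IV-1 un III-2×III-3: JJ|Jj
J/IV-2 un III-2×III-3: JJ|Jj
⇒ J over [I-1,I-2,II-1,II-2,III-1,III-2,III-3,IV-1,IV-2]: 336 consistent
N/I-1 un ·: NN|Nn
N/I-2 ? ·: NN|Nn|nn
N/II-1 un I-1×I-2: NN|Nn
N/II-2 aff ·: nn
N/III-1 un II-2×II-1: Nn
N/III-2 un II-2×II-1: Nn
N/III-3 un ·: NN|Nn
N/IV-1 un III-2×III-3: NN|Nn
N/IV-2 un III-2×III-3: NN|Nn
⇒ N over [I-1,I-2,II-1,II-2,III-1,III-2,III-3,IV-1,IV-2]: 72 consistent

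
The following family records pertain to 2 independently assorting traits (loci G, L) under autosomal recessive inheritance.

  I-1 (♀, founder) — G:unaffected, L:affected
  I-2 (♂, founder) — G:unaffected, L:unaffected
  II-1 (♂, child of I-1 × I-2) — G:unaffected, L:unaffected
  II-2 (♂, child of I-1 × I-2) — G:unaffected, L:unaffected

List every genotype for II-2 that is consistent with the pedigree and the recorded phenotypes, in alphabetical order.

G/I-1 un ·: GG|Gg
G/I-2 un ·: GG|Gg
G/II-1 un I-1×I-2: GG|Gg
G/II-2 un I-1×I-2: GG|Gg
⇒ G over [I-1,I-2,II-1,II-2]: 13 consistent
L/I-1 aff ·: ll
L/I-2 un ·: LL|Ll
L/II-1 un I-1×I-2: Ll
L/II-2 un I-1×I-2: Ll
⇒ L over [I-1,I-2,II-1,II-2]: 2 consistent

II-2 ∈ {GG Ll, Gg Ll}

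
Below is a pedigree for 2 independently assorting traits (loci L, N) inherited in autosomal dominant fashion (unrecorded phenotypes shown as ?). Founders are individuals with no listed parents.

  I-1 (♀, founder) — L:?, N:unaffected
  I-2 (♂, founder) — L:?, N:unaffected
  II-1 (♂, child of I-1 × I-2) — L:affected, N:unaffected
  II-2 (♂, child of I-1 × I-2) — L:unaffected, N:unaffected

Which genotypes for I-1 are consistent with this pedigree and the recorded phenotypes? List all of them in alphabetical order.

I-1 ∈ {Ll nn, ll nn}

L/I-1 ? ·: ll|Ll
L/I-2 ? ·: ll|Ll
L/II-1 aff I-1×I-2: Ll|LL
L/II-2 un I-1×I-2: ll
⇒ L over [I-1,I-2,II-1,II-2]: 4 consistent
N/I-1 un ·: nn
N/I-2 un ·: nn
N/II-1 un I-1×I-2: nn
N/II-2 un I-1×I-2: nn
⇒ N over [I-1,I-2,II-1,II-2]: 1 consistent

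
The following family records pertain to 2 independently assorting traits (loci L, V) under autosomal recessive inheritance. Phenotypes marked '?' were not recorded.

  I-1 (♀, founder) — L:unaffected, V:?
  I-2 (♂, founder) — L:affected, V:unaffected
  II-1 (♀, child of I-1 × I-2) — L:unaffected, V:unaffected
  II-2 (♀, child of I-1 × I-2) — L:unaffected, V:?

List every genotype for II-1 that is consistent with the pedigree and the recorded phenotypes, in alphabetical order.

L/I-1 un ·: LL|Ll
L/I-2 aff ·: ll
L/II-1 un I-1×I-2: Ll
L/II-2 un I-1×I-2: Ll
⇒ L over [I-1,I-2,II-1,II-2]: 2 consistent
V/I-1 ? ·: VV|Vv|vv
V/I-2 un ·: VV|Vv
V/II-1 un I-1×I-2: VV|Vv
V/II-2 ? I-1×I-2: VV|Vv|vv
⇒ V over [I-1,I-2,II-1,II-2]: 18 consistent

II-1 ∈ {Ll VV, Ll Vv}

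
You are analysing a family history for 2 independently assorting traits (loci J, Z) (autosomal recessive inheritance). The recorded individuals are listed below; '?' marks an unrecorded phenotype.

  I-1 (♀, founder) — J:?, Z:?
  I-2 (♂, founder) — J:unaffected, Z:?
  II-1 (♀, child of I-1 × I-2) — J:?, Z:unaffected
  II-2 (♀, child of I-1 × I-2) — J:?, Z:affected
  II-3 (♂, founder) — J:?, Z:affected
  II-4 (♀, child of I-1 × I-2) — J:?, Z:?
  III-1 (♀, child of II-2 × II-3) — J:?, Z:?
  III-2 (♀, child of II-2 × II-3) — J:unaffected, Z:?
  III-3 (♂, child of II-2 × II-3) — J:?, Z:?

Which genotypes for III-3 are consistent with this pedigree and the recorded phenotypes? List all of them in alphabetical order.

III-3 ∈ {JJ zz, Jj zz, jj zz}

J/I-1 ? ·: JJ|Jj|jj
J/I-2 un ·: JJ|Jj
J/II-1 ? I-1×I-2: JJ|Jj|jj
J/II-2 ? I-1×I-2: JJ|Jj|jj
J/II-3 ? ·: JJ|Jj|jj
J/II-4 ? I-1×I-2: JJ|Jj|jj
J/III-1 ? II-2×II-3: JJ|Jj|jj
J/III-2 un II-2×II-3: JJ|Jj
J/III-3 ? II-2×II-3: JJ|Jj|jj
⇒ J over [I-1,I-2,II-1,II-2,II-3,II-4,III-1,III-2,III-3]: 905 consistent
Z/I-1 ? ·: Zz|zz
Z/I-2 ? ·: Zz|zz
Z/II-1 un I-1×I-2: ZZ|Zz
Z/II-2 aff I-1×I-2: zz
Z/II-3 aff ·: zz
Z/II-4 ? I-1×I-2: ZZ|Zz|zz
Z/III-1 ? II-2×II-3: zz
Z/III-2 ? II-2×II-3: zz
Z/III-3 ? II-2×II-3: zz
⇒ Z over [I-1,I-2,II-1,II-2,II-3,II-4,III-1,III-2,III-3]: 10 consistent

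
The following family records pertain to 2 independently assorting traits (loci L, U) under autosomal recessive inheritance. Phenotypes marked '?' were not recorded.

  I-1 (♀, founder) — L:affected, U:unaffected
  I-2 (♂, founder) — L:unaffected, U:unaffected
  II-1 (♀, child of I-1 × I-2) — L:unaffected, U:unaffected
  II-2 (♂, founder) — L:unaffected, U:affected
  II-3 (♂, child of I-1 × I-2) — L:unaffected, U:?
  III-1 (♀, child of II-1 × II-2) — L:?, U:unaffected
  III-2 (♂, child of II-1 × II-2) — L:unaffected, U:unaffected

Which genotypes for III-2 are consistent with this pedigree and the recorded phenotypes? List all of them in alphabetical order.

L/I-1 aff ·: ll
L/I-2 un ·: LL|Ll
L/II-1 un I-1×I-2: Ll
L/II-2 un ·: LL|Ll
L/II-3 un I-1×I-2: Ll
L/III-1 ? II-1×II-2: LL|Ll|ll
L/III-2 un II-1×II-2: LL|Ll
⇒ L over [I-1,I-2,II-1,II-2,II-3,III-1,III-2]: 20 consistent
U/I-1 un ·: UU|Uu
U/I-2 un ·: UU|Uu
U/II-1 un I-1×I-2: UU|Uu
U/II-2 aff ·: uu
U/II-3 ? I-1×I-2: UU|Uu|uu
U/III-1 un II-1×II-2: Uu
U/III-2 un II-1×II-2: Uu
⇒ U over [I-1,I-2,II-1,II-2,II-3,III-1,III-2]: 15 consistent

III-2 ∈ {LL Uu, Ll Uu}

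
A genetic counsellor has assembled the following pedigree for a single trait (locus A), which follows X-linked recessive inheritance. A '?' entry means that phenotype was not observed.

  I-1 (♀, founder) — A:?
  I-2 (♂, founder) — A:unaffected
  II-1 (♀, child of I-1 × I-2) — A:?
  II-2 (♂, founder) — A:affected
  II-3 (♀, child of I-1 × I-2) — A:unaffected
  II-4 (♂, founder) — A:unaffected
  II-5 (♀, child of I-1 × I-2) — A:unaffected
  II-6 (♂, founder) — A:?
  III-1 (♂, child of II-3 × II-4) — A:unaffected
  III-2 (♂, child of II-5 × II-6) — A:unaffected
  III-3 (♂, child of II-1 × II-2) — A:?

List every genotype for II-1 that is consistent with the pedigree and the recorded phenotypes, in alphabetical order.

A/I-1 ? ·: X^AX^A|X^AX^a|X^aX^a
A/I-2 un ·: X^AY
A/II-1 ? I-1×I-2: X^AX^A|X^AX^a
A/II-2 aff ·: X^aY
A/II-3 un I-1×I-2: X^AX^A|X^AX^a
A/II-4 un ·: X^AY
A/II-5 un I-1×I-2: X^AX^A|X^AX^a
A/II-6 ? ·: X^AY|X^aY
A/III-1 un II-3×II-4: X^AY
A/III-2 un II-5×II-6: X^AY
A/III-3 ? II-1×II-2: X^AY|X^aY
⇒ A over [I-1,I-2,II-1,II-2,II-3,II-4,II-5,II-6,III-1,III-2,III-3]: 30 consistent

II-1 ∈ {X^AX^A, X^AX^a}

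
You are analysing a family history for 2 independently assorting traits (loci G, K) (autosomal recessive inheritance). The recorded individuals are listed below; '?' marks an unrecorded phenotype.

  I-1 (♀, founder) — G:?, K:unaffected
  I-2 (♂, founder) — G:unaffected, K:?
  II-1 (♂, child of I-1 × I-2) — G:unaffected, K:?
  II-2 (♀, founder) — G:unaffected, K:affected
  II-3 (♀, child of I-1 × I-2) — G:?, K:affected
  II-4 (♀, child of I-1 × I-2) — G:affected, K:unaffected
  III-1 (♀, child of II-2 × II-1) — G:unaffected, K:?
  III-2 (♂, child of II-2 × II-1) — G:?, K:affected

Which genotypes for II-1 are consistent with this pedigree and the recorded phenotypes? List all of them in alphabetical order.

G/I-1 ? ·: Gg|gg
G/I-2 un ·: Gg
G/II-1 un I-1×I-2: GG|Gg
G/II-2 un ·: GG|Gg
G/II-3 ? I-1×I-2: GG|Gg|gg
G/II-4 aff I-1×I-2: gg
G/III-1 un II-2×II-1: GG|Gg
G/III-2 ? II-2×II-1: GG|Gg|gg
⇒ G over [I-1,I-2,II-1,II-2,II-3,II-4,III-1,III-2]: 65 consistent
K/I-1 un ·: Kk
K/I-2 ? ·: Kk|kk
K/II-1 ? I-1×I-2: Kk|kk
K/II-2 aff ·: kk
K/II-3 aff I-1×I-2: kk
K/II-4 un I-1×I-2: KK|Kk
K/III-1 ? II-2×II-1: Kk|kk
K/III-2 aff II-2×II-1: kk
⇒ K over [I-1,I-2,II-1,II-2,II-3,II-4,III-1,III-2]: 9 consistent

II-1 ∈ {GG Kk, GG kk, Gg Kk, Gg kk}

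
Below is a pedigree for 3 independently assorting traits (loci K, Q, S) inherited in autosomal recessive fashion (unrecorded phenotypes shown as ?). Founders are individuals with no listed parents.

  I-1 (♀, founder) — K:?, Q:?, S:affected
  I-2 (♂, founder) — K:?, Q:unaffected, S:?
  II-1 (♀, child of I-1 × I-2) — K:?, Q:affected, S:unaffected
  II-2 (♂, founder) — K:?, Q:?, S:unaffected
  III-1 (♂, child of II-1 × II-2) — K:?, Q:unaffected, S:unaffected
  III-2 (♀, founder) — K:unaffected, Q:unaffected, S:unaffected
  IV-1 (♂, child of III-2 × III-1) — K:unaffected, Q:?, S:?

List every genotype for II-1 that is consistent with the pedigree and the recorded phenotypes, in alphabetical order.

II-1 ∈ {KK qq Ss, Kk qq Ss, kk qq Ss}

K/I-1 ? ·: KK|Kk|kk
K/I-2 ? ·: KK|Kk|kk
K/II-1 ? I-1×I-2: KK|Kk|kk
K/II-2 ? ·: KK|Kk|kk
K/III-1 ? II-1×II-2: KK|Kk|kk
K/III-2 un ·: KK|Kk
K/IV-1 un III-2×III-1: KK|Kk
⇒ K over [I-1,I-2,II-1,II-2,III-1,III-2,IV-1]: 258 consistent
Q/I-1 ? ·: Qq|qq
Q/I-2 un ·: Qq
Q/II-1 aff I-1×I-2: qq
Q/II-2 ? ·: QQ|Qq
Q/III-1 un II-1×II-2: Qq
Q/III-2 un ·: QQ|Qq
Q/IV-1 ? III-2×III-1: QQ|Qq|qq
⇒ Q over [I-1,I-2,II-1,II-2,III-1,III-2,IV-1]: 20 consistent
S/I-1 aff ·: ss
S/I-2 ? ·: SS|Ss
S/II-1 un I-1×I-2: Ss
S/II-2 un ·: SS|Ss
S/III-1 un II-1×II-2: SS|Ss
S/III-2 un ·: SS|Ss
S/IV-1 ? III-2×III-1: SS|Ss|ss
⇒ S over [I-1,I-2,II-1,II-2,III-1,III-2,IV-1]: 32 consistent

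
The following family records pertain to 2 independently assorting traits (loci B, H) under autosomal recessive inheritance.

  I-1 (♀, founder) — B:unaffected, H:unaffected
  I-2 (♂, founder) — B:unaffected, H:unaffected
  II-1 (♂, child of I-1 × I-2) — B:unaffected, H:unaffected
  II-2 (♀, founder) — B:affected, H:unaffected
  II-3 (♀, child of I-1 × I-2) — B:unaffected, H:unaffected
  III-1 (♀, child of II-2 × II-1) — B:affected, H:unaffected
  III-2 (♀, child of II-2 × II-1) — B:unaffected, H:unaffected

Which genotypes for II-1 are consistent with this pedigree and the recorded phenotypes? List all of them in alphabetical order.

II-1 ∈ {Bb HH, Bb Hh}

B/I-1 un ·: BB|Bb
B/I-2 un ·: BB|Bb
B/II-1 un I-1×I-2: Bb
B/II-2 aff ·: bb
B/II-3 un I-1×I-2: BB|Bb
B/III-1 aff II-2×II-1: bb
B/III-2 un II-2×II-1: Bb
⇒ B over [I-1,I-2,II-1,II-2,II-3,III-1,III-2]: 6 consistent
H/I-1 un ·: HH|Hh
H/I-2 un ·: HH|Hh
H/II-1 un I-1×I-2: HH|Hh
H/II-2 un ·: HH|Hh
H/II-3 un I-1×I-2: HH|Hh
H/III-1 un II-2×II-1: HH|Hh
H/III-2 un II-2×II-1: HH|Hh
⇒ H over [I-1,I-2,II-1,II-2,II-3,III-1,III-2]: 83 consistent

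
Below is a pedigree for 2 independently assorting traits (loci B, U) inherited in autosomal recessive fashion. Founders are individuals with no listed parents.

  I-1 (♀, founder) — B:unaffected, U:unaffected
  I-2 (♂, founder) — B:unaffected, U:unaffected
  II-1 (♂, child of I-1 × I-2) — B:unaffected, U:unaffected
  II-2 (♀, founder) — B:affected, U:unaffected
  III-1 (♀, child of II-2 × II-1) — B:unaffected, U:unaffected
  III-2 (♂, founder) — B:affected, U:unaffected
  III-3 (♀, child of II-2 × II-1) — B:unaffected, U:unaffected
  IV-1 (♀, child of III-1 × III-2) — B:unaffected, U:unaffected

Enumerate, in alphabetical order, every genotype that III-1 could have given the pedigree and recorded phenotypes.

III-1 ∈ {Bb UU, Bb Uu}

B/I-1 un ·: BB|Bb
B/I-2 un ·: BB|Bb
B/II-1 un I-1×I-2: BB|Bb
B/II-2 aff ·: bb
B/III-1 un II-2×II-1: Bb
B/III-2 aff ·: bb
B/III-3 un II-2×II-1: Bb
B/IV-1 un III-1×III-2: Bb
⇒ B over [I-1,I-2,II-1,II-2,III-1,III-2,III-3,IV-1]: 7 consistent
U/I-1 un ·: UU|Uu
U/I-2 un ·: UU|Uu
U/II-1 un I-1×I-2: UU|Uu
U/II-2 un ·: UU|Uu
U/III-1 un II-2×II-1: UU|Uu
U/III-2 un ·: UU|Uu
U/III-3 un II-2×II-1: UU|Uu
U/IV-1 un III-1×III-2: UU|Uu
⇒ U over [I-1,I-2,II-1,II-2,III-1,III-2,III-3,IV-1]: 152 consistent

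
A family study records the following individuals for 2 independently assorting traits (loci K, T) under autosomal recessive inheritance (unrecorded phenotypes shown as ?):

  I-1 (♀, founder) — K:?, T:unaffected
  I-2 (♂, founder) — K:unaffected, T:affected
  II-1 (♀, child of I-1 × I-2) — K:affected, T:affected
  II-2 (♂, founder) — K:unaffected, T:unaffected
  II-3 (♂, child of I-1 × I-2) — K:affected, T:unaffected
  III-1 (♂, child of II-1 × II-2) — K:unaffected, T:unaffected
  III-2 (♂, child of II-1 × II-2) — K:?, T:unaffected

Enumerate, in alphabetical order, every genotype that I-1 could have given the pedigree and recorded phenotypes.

I-1 ∈ {Kk Tt, kk Tt}

K/I-1 ? ·: Kk|kk
K/I-2 un ·: Kk
K/II-1 aff I-1×I-2: kk
K/II-2 un ·: KK|Kk
K/II-3 aff I-1×I-2: kk
K/III-1 un II-1×II-2: Kk
K/III-2 ? II-1×II-2: Kk|kk
⇒ K over [I-1,I-2,II-1,II-2,II-3,III-1,III-2]: 6 consistent
T/I-1 un ·: Tt
T/I-2 aff ·: tt
T/II-1 aff I-1×I-2: tt
T/II-2 un ·: TT|Tt
T/II-3 un I-1×I-2: Tt
T/III-1 un II-1×II-2: Tt
T/III-2 un II-1×II-2: Tt
⇒ T over [I-1,I-2,II-1,II-2,II-3,III-1,III-2]: 2 consistent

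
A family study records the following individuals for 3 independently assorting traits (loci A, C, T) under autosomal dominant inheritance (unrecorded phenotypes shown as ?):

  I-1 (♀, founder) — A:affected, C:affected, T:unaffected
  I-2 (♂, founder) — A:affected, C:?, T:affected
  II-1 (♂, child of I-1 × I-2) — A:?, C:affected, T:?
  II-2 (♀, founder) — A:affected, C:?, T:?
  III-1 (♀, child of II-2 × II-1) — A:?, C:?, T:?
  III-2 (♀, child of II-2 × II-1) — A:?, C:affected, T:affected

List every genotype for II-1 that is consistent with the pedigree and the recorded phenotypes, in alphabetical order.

II-1 ∈ {AA CC Tt, AA CC tt, AA Cc Tt, AA Cc tt, Aa CC Tt, Aa CC tt, Aa Cc Tt, Aa Cc tt, aa CC Tt, aa CC tt, aa Cc Tt, aa Cc tt}

A/I-1 aff ·: Aa|AA
A/I-2 aff ·: Aa|AA
A/II-1 ? I-1×I-2: aa|Aa|AA
A/II-2 aff ·: Aa|AA
A/III-1 ? II-2×II-1: aa|Aa|AA
A/III-2 ? II-2×II-1: aa|Aa|AA
⇒ A over [I-1,I-2,II-1,II-2,III-1,III-2]: 64 consistent
C/I-1 aff ·: Cc|CC
C/I-2 ? ·: cc|Cc|CC
C/II-1 aff I-1×I-2: Cc|CC
C/II-2 ? ·: cc|Cc|CC
C/III-1 ? II-2×II-1: cc|Cc|CC
C/III-2 aff II-2×II-1: Cc|CC
⇒ C over [I-1,I-2,II-1,II-2,III-1,III-2]: 84 consistent
T/I-1 un ·: tt
T/I-2 aff ·: Tt|TT
T/II-1 ? I-1×I-2: tt|Tt
T/II-2 ? ·: tt|Tt|TT
T/III-1 ? II-2×II-1: tt|Tt|TT
T/III-2 aff II-2×II-1: Tt|TT
⇒ T over [I-1,I-2,II-1,II-2,III-1,III-2]: 27 consistent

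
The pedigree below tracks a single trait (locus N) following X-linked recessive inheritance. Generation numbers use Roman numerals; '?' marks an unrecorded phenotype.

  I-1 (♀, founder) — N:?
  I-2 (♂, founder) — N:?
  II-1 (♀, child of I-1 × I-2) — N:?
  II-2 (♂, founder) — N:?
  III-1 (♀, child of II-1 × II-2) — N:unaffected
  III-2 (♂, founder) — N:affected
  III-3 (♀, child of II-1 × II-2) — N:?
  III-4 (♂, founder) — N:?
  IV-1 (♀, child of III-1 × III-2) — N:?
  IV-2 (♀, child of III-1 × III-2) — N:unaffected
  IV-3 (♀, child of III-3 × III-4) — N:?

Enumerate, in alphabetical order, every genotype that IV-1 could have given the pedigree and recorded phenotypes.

N/I-1 ? ·: X^NX^N|X^NX^n|X^nX^n
N/I-2 ? ·: X^NY|X^nY
N/II-1 ? I-1×I-2: X^NX^N|X^NX^n|X^nX^n
N/II-2 ? ·: X^NY|X^nY
N/III-1 un II-1×II-2: X^NX^N|X^NX^n
N/III-2 aff ·: X^nY
N/III-3 ? II-1×II-2: X^NX^N|X^NX^n|X^nX^n
N/III-4 ? ·: X^NY|X^nY
N/IV-1 ? III-1×III-2: X^NX^n|X^nX^n
N/IV-2 un III-1×III-2: X^NX^n
N/IV-3 ? III-3×III-4: X^NX^N|X^NX^n|X^nX^n
⇒ N over [I-1,I-2,II-1,II-2,III-1,III-2,III-3,III-4,IV-1,IV-2,IV-3]: 156 consistent

IV-1 ∈ {X^NX^n, X^nX^n}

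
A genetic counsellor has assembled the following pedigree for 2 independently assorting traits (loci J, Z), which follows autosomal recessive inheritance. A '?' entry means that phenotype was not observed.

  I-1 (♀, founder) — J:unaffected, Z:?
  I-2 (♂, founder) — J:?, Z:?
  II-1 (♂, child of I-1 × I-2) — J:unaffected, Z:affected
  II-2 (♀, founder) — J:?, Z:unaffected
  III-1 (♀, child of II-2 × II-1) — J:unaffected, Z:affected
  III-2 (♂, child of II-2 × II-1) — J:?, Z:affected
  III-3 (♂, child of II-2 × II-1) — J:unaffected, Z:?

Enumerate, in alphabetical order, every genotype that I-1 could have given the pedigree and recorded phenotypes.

J/I-1 un ·: JJ|Jj
J/I-2 ? ·: JJ|Jj|jj
J/II-1 un I-1×I-2: JJ|Jj
J/II-2 ? ·: JJ|Jj|jj
J/III-1 un II-2×II-1: JJ|Jj
J/III-2 ? II-2×II-1: JJ|Jj|jj
J/III-3 un II-2×II-1: JJ|Jj
⇒ J over [I-1,I-2,II-1,II-2,III-1,III-2,III-3]: 150 consistent
Z/I-1 ? ·: Zz|zz
Z/I-2 ? ·: Zz|zz
Z/II-1 aff I-1×I-2: zz
Z/II-2 un ·: Zz
Z/III-1 aff II-2×II-1: zz
Z/III-2 aff II-2×II-1: zz
Z/III-3 ? II-2×II-1: Zz|zz
⇒ Z over [I-1,I-2,II-1,II-2,III-1,III-2,III-3]: 8 consistent

I-1 ∈ {JJ Zz, JJ zz, Jj Zz, Jj zz}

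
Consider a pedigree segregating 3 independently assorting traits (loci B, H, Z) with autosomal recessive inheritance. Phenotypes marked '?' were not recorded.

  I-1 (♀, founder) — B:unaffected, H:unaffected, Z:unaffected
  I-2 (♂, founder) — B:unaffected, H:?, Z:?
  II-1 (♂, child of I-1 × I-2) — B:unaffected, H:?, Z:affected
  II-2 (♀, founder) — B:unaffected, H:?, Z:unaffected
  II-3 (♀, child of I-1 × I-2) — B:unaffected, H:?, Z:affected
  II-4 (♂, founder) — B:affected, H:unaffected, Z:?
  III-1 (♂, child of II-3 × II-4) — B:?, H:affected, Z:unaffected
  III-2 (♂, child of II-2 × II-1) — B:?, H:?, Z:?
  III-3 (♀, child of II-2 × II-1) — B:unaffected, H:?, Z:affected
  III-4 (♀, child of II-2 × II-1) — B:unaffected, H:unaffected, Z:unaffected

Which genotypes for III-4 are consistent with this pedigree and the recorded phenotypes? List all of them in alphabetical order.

B/I-1 un ·: BB|Bb
B/I-2 un ·: BB|Bb
B/II-1 un I-1×I-2: BB|Bb
B/II-2 un ·: BB|Bb
B/II-3 un I-1×I-2: BB|Bb
B/II-4 aff ·: bb
B/III-1 ? II-3×II-4: Bb|bb
B/III-2 ? II-2×II-1: BB|Bb|bb
B/III-3 un II-2×II-1: BB|Bb
B/III-4 un II-2×II-1: BB|Bb
⇒ B over [I-1,I-2,II-1,II-2,II-3,II-4,III-1,III-2,III-3,III-4]: 270 consistent
H/I-1 un ·: HH|Hh
H/I-2 ? ·: HH|Hh|hh
H/II-1 ? I-1×I-2: HH|Hh|hh
H/II-2 ? ·: HH|Hh|hh
H/II-3 ? I-1×I-2: Hh|hh
H/II-4 un ·: Hh
H/III-1 aff II-3×II-4: hh
H/III-2 ? II-2×II-1: HH|Hh|hh
H/III-3 ? II-2×II-1: HH|Hh|hh
H/III-4 un II-2×II-1: HH|Hh
⇒ H over [I-1,I-2,II-1,II-2,II-3,II-4,III-1,III-2,III-3,III-4]: 270 consistent
Z/I-1 un ·: Zz
Z/I-2 ? ·: Zz|zz
Z/II-1 aff I-1×I-2: zz
Z/II-2 un ·: Zz
Z/II-3 aff I-1×I-2: zz
Z/II-4 ? ·: ZZ|Zz
Z/III-1 un II-3×II-4: Zz
Z/III-2 ? II-2×II-1: Zz|zz
Z/III-3 aff II-2×II-1: zz
Z/III-4 un II-2×II-1: Zz
⇒ Z over [I-1,I-2,II-1,II-2,II-3,II-4,III-1,III-2,III-3,III-4]: 8 consistent

III-4 ∈ {BB HH Zz, BB Hh Zz, Bb HH Zz, Bb Hh Zz}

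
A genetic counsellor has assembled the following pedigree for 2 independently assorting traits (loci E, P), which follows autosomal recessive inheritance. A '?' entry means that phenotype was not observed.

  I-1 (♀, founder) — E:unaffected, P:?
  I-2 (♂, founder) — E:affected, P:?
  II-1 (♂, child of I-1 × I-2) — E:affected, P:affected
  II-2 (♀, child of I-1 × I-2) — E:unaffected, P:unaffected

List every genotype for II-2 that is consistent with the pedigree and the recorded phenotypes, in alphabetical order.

E/I-1 un ·: Ee
E/I-2 aff ·: ee
E/II-1 aff I-1×I-2: ee
E/II-2 un I-1×I-2: Ee
⇒ E over [I-1,I-2,II-1,II-2]: 1 consistent
P/I-1 ? ·: Pp|pp
P/I-2 ? ·: Pp|pp
P/II-1 aff I-1×I-2: pp
P/II-2 un I-1×I-2: PP|Pp
⇒ P over [I-1,I-2,II-1,II-2]: 4 consistent

II-2 ∈ {Ee PP, Ee Pp}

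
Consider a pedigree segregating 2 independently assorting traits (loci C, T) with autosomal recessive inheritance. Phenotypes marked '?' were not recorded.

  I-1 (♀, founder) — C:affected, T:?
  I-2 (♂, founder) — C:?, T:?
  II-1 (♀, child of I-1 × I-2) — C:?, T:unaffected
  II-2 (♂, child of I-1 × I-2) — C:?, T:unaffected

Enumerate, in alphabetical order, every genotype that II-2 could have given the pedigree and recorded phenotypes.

C/I-1 aff ·: cc
C/I-2 ? ·: CC|Cc|cc
C/II-1 ? I-1×I-2: Cc|cc
C/II-2 ? I-1×I-2: Cc|cc
⇒ C over [I-1,I-2,II-1,II-2]: 6 consistent
T/I-1 ? ·: TT|Tt|tt
T/I-2 ? ·: TT|Tt|tt
T/II-1 un I-1×I-2: TT|Tt
T/II-2 un I-1×I-2: TT|Tt
⇒ T over [I-1,I-2,II-1,II-2]: 17 consistent

II-2 ∈ {Cc TT, Cc Tt, cc TT, cc Tt}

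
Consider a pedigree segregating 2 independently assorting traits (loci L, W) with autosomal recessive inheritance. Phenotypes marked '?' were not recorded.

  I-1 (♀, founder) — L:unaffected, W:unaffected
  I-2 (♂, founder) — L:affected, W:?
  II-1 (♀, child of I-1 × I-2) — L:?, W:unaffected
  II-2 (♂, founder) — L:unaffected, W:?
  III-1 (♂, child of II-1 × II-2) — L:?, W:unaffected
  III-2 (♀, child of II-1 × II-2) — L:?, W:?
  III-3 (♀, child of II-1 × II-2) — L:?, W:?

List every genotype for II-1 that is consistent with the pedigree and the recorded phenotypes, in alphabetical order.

II-1 ∈ {Ll WW, Ll Ww, ll WW, ll Ww}

L/I-1 un ·: LL|Ll
L/I-2 aff ·: ll
L/II-1 ? I-1×I-2: Ll|ll
L/II-2 un ·: LL|Ll
L/III-1 ? II-1×II-2: LL|Ll|ll
L/III-2 ? II-1×II-2: LL|Ll|ll
L/III-3 ? II-1×II-2: LL|Ll|ll
⇒ L over [I-1,I-2,II-1,II-2,III-1,III-2,III-3]: 79 consistent
W/I-1 un ·: WW|Ww
W/I-2 ? ·: WW|Ww|ww
W/II-1 un I-1×I-2: WW|Ww
W/II-2 ? ·: WW|Ww|ww
W/III-1 un II-1×II-2: WW|Ww
W/III-2 ? II-1×II-2: WW|Ww|ww
W/III-3 ? II-1×II-2: WW|Ww|ww
⇒ W over [I-1,I-2,II-1,II-2,III-1,III-2,III-3]: 190 consistent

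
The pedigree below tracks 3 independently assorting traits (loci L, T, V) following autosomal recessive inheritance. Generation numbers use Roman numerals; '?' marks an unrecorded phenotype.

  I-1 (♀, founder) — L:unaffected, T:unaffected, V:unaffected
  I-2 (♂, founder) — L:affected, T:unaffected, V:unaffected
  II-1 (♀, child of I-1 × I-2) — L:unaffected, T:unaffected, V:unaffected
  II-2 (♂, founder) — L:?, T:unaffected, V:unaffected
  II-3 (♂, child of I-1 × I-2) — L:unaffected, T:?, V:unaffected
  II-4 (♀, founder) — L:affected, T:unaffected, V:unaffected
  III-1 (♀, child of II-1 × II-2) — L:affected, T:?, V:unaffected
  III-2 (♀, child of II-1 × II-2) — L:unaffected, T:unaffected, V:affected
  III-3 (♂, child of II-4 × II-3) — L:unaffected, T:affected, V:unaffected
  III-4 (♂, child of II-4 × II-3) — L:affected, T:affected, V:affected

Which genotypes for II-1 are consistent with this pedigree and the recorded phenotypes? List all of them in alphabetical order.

L/I-1 un ·: LL|Ll
L/I-2 aff ·: ll
L/II-1 un I-1×I-2: Ll
L/II-2 ? ·: Ll|ll
L/II-3 un I-1×I-2: Ll
L/II-4 aff ·: ll
L/III-1 aff II-1×II-2: ll
L/III-2 un II-1×II-2: LL|Ll
L/III-3 un II-4×II-3: Ll
L/III-4 aff II-4×II-3: ll
⇒ L over [I-1,I-2,II-1,II-2,II-3,II-4,III-1,III-2,III-3,III-4]: 6 consistent
T/I-1 un ·: TT|Tt
T/I-2 un ·: TT|Tt
T/II-1 un I-1×I-2: TT|Tt
T/II-2 un ·: TT|Tt
T/II-3 ? I-1×I-2: Tt|tt
T/II-4 un ·: Tt
T/III-1 ? II-1×II-2: TT|Tt|tt
T/III-2 un II-1×II-2: TT|Tt
T/III-3 aff II-4×II-3: tt
T/III-4 aff II-4×II-3: tt
⇒ T over [I-1,I-2,II-1,II-2,II-3,II-4,III-1,III-2,III-3,III-4]: 60 consistent
V/I-1 un ·: VV|Vv
V/I-2 un ·: VV|Vv
V/II-1 un I-1×I-2: Vv
V/II-2 un ·: Vv
V/II-3 un I-1×I-2: Vv
V/II-4 un ·: Vv
V/III-1 un II-1×II-2: VV|Vv
V/III-2 aff II-1×II-2: vv
V/III-3 un II-4×II-3: VV|Vv
V/III-4 aff II-4×II-3: vv
⇒ V over [I-1,I-2,II-1,II-2,II-3,II-4,III-1,III-2,III-3,III-4]: 12 consistent

II-1 ∈ {Ll TT Vv, Ll Tt Vv}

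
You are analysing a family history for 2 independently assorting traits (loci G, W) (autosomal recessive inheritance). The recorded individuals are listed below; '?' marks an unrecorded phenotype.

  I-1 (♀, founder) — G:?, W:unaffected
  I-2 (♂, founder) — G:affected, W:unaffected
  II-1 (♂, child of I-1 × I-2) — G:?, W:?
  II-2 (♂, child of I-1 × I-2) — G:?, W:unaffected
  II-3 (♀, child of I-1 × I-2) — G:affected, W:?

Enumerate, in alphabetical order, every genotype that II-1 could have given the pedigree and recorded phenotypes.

II-1 ∈ {Gg WW, Gg Ww, Gg ww, gg WW, gg Ww, gg ww}

G/I-1 ? ·: Gg|gg
G/I-2 aff ·: gg
G/II-1 ? I-1×I-2: Gg|gg
G/II-2 ? I-1×I-2: Gg|gg
G/II-3 aff I-1×I-2: gg
⇒ G over [I-1,I-2,II-1,II-2,II-3]: 5 consistent
W/I-1 un ·: WW|Ww
W/I-2 un ·: WW|Ww
W/II-1 ? I-1×I-2: WW|Ww|ww
W/II-2 un I-1×I-2: WW|Ww
W/II-3 ? I-1×I-2: WW|Ww|ww
⇒ W over [I-1,I-2,II-1,II-2,II-3]: 35 consistent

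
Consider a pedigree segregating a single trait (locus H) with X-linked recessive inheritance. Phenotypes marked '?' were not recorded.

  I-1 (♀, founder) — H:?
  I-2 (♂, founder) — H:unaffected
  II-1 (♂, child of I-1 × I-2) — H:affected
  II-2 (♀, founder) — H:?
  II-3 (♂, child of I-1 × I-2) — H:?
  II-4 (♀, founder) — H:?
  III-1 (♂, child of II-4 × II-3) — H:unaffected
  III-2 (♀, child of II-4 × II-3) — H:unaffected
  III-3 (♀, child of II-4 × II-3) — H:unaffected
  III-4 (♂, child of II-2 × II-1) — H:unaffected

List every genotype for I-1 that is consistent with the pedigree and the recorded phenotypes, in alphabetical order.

H/I-1 ? ·: X^HX^h|X^hX^h
H/I-2 un ·: X^HY
H/II-1 aff I-1×I-2: X^hY
H/II-2 ? ·: X^HX^H|X^HX^h
H/II-3 ? I-1×I-2: X^HY|X^hY
H/II-4 ? ·: X^HX^H|X^HX^h
H/III-1 un II-4×II-3: X^HY
H/III-2 un II-4×II-3: X^HX^H|X^HX^h
H/III-3 un II-4×II-3: X^HX^H|X^HX^h
H/III-4 un II-2×II-1: X^HY
⇒ H over [I-1,I-2,II-1,II-2,II-3,II-4,III-1,III-2,III-3,III-4]: 18 consistent

I-1 ∈ {X^HX^h, X^hX^h}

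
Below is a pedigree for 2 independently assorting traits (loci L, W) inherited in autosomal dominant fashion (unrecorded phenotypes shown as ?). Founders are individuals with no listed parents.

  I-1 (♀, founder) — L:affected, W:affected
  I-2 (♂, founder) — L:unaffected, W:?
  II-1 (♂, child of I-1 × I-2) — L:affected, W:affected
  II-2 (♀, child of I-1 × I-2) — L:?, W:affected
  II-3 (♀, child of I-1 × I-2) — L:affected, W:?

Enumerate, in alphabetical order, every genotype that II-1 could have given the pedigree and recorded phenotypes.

II-1 ∈ {Ll WW, Ll Ww}

L/I-1 aff ·: Ll|LL
L/I-2 un ·: ll
L/II-1 aff I-1×I-2: Ll
L/II-2 ? I-1×I-2: ll|Ll
L/II-3 aff I-1×I-2: Ll
⇒ L over [I-1,I-2,II-1,II-2,II-3]: 3 consistent
W/I-1 aff ·: Ww|WW
W/I-2 ? ·: ww|Ww|WW
W/II-1 aff I-1×I-2: Ww|WW
W/II-2 aff I-1×I-2: Ww|WW
W/II-3 ? I-1×I-2: ww|Ww|WW
⇒ W over [I-1,I-2,II-1,II-2,II-3]: 32 consistent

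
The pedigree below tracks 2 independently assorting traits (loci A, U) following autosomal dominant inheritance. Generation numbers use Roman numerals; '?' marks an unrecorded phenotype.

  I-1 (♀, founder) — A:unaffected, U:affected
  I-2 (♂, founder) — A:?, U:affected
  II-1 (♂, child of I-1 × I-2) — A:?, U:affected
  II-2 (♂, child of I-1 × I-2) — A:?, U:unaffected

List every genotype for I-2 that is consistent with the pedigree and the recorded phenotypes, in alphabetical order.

I-2 ∈ {AA Uu, Aa Uu, aa Uu}

A/I-1 un ·: aa
A/I-2 ? ·: aa|Aa|AA
A/II-1 ? I-1×I-2: aa|Aa
A/II-2 ? I-1×I-2: aa|Aa
⇒ A over [I-1,I-2,II-1,II-2]: 6 consistent
U/I-1 aff ·: Uu
U/I-2 aff ·: Uu
U/II-1 aff I-1×I-2: Uu|UU
U/II-2 un I-1×I-2: uu
⇒ U over [I-1,I-2,II-1,II-2]: 2 consistent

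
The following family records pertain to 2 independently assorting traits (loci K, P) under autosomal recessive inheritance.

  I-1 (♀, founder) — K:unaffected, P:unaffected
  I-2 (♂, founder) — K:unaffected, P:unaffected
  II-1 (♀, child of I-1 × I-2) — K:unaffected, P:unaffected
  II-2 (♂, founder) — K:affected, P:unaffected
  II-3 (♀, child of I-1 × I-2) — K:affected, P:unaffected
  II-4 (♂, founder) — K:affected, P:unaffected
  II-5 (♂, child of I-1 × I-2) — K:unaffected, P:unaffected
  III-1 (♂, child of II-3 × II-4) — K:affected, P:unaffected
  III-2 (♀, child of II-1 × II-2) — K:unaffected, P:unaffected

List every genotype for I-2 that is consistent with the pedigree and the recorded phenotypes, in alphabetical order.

I-2 ∈ {Kk PP, Kk Pp}

K/I-1 un ·: Kk
K/I-2 un ·: Kk
K/II-1 un I-1×I-2: KK|Kk
K/II-2 aff ·: kk
K/II-3 aff I-1×I-2: kk
K/II-4 aff ·: kk
K/II-5 un I-1×I-2: KK|Kk
K/III-1 aff II-3×II-4: kk
K/III-2 un II-1×II-2: Kk
⇒ K over [I-1,I-2,II-1,II-2,II-3,II-4,II-5,III-1,III-2]: 4 consistent
P/I-1 un ·: PP|Pp
P/I-2 un ·: PP|Pp
P/II-1 un I-1×I-2: PP|Pp
P/II-2 un ·: PP|Pp
P/II-3 un I-1×I-2: PP|Pp
P/II-4 un ·: PP|Pp
P/II-5 un I-1×I-2: PP|Pp
P/III-1 un II-3×II-4: PP|Pp
P/III-2 un II-1×II-2: PP|Pp
⇒ P over [I-1,I-2,II-1,II-2,II-3,II-4,II-5,III-1,III-2]: 303 consistent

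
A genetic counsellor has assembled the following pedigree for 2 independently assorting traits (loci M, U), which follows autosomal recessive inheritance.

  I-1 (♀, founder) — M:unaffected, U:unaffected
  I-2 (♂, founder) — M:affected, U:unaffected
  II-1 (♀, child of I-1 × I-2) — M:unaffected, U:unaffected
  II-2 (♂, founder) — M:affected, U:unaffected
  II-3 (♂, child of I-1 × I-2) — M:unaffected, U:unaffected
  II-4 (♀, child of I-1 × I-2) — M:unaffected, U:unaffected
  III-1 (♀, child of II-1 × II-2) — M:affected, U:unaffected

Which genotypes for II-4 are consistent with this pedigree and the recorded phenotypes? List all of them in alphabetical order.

II-4 ∈ {Mm UU, Mm Uu}

M/I-1 un ·: MM|Mm
M/I-2 aff ·: mm
M/II-1 un I-1×I-2: Mm
M/II-2 aff ·: mm
M/II-3 un I-1×I-2: Mm
M/II-4 un I-1×I-2: Mm
M/III-1 aff II-1×II-2: mm
⇒ M over [I-1,I-2,II-1,II-2,II-3,II-4,III-1]: 2 consistent
U/I-1 un ·: UU|Uu
U/I-2 un ·: UU|Uu
U/II-1 un I-1×I-2: UU|Uu
U/II-2 un ·: UU|Uu
U/II-3 un I-1×I-2: UU|Uu
U/II-4 un I-1×I-2: UU|Uu
U/III-1 un II-1×II-2: UU|Uu
⇒ U over [I-1,I-2,II-1,II-2,II-3,II-4,III-1]: 87 consistent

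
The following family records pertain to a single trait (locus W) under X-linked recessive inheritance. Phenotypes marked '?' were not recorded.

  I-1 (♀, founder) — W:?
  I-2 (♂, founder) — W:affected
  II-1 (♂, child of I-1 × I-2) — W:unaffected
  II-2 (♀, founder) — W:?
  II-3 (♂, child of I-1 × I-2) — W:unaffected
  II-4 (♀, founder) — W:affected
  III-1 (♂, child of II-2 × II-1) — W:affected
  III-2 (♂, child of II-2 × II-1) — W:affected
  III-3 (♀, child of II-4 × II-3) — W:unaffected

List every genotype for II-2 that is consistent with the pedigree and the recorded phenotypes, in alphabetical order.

II-2 ∈ {X^WX^w, X^wX^w}

W/I-1 ? ·: X^WX^W|X^WX^w
W/I-2 aff ·: X^wY
W/II-1 un I-1×I-2: X^WY
W/II-2 ? ·: X^WX^w|X^wX^w
W/II-3 un I-1×I-2: X^WY
W/II-4 aff ·: X^wX^w
W/III-1 aff II-2×II-1: X^wY
W/III-2 aff II-2×II-1: X^wY
W/III-3 un II-4×II-3: X^WX^w
⇒ W over [I-1,I-2,II-1,II-2,II-3,II-4,III-1,III-2,III-3]: 4 consistent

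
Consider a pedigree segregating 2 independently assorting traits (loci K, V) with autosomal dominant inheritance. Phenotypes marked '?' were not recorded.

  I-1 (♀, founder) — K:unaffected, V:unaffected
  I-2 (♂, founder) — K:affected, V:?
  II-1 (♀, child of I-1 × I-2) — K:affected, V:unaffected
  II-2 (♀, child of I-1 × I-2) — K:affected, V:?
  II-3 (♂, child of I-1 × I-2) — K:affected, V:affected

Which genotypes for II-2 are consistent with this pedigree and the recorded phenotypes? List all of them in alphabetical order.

II-2 ∈ {Kk Vv, Kk vv}

K/I-1 un ·: kk
K/I-2 aff ·: Kk|KK
K/II-1 aff I-1×I-2: Kk
K/II-2 aff I-1×I-2: Kk
K/II-3 aff I-1×I-2: Kk
⇒ K over [I-1,I-2,II-1,II-2,II-3]: 2 consistent
V/I-1 un ·: vv
V/I-2 ? ·: Vv
V/II-1 un I-1×I-2: vv
V/II-2 ? I-1×I-2: vv|Vv
V/II-3 aff I-1×I-2: Vv
⇒ V over [I-1,I-2,II-1,II-2,II-3]: 2 consistent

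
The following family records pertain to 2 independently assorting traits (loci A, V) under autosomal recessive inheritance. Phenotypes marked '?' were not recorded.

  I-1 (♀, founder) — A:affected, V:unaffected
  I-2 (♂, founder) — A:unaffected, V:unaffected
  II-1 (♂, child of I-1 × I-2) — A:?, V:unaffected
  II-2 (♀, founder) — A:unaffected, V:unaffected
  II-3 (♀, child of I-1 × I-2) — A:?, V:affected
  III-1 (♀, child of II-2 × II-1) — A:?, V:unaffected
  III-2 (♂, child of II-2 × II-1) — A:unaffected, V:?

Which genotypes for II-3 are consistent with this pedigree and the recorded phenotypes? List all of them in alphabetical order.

II-3 ∈ {Aa vv, aa vv}

A/I-1 aff ·: aa
A/I-2 un ·: AA|Aa
A/II-1 ? I-1×I-2: Aa|aa
A/II-2 un ·: AA|Aa
A/II-3 ? I-1×I-2: Aa|aa
A/III-1 ? II-2×II-1: AA|Aa|aa
A/III-2 un II-2×II-1: AA|Aa
⇒ A over [I-1,I-2,II-1,II-2,II-3,III-1,III-2]: 36 consistent
V/I-1 un ·: Vv
V/I-2 un ·: Vv
V/II-1 un I-1×I-2: VV|Vv
V/II-2 un ·: VV|Vv
V/II-3 aff I-1×I-2: vv
V/III-1 un II-2×II-1: VV|Vv
V/III-2 ? II-2×II-1: VV|Vv|vv
⇒ V over [I-1,I-2,II-1,II-2,II-3,III-1,III-2]: 15 consistent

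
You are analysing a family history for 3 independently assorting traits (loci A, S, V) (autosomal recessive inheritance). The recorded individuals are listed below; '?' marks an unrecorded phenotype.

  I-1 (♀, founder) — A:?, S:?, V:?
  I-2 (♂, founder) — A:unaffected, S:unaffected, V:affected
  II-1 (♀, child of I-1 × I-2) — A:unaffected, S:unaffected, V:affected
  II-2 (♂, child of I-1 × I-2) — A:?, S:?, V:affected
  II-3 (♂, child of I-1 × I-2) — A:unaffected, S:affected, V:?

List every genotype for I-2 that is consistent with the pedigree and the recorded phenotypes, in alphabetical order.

I-2 ∈ {AA Ss vv, Aa Ss vv}

A/I-1 ? ·: AA|Aa|aa
A/I-2 un ·: AA|Aa
A/II-1 un I-1×I-2: AA|Aa
A/II-2 ? I-1×I-2: AA|Aa|aa
A/II-3 un I-1×I-2: AA|Aa
⇒ A over [I-1,I-2,II-1,II-2,II-3]: 32 consistent
S/I-1 ? ·: Ss|ss
S/I-2 un ·: Ss
S/II-1 un I-1×I-2: SS|Ss
S/II-2 ? I-1×I-2: SS|Ss|ss
S/II-3 aff I-1×I-2: ss
⇒ S over [I-1,I-2,II-1,II-2,II-3]: 8 consistent
V/I-1 ? ·: Vv|vv
V/I-2 aff ·: vv
V/II-1 aff I-1×I-2: vv
V/II-2 aff I-1×I-2: vv
V/II-3 ? I-1×I-2: Vv|vv
⇒ V over [I-1,I-2,II-1,II-2,II-3]: 3 consistent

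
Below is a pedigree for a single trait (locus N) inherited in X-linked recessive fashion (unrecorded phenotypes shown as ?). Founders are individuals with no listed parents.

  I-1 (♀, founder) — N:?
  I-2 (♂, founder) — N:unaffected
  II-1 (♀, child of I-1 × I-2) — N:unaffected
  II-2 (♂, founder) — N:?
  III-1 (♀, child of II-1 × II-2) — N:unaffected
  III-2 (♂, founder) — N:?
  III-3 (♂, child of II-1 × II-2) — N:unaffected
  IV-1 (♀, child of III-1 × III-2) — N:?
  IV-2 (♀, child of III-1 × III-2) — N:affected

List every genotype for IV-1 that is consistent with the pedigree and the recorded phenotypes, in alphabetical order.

N/I-1 ? ·: X^NX^N|X^NX^n|X^nX^n
N/I-2 un ·: X^NY
N/II-1 un I-1×I-2: X^NX^N|X^NX^n
N/II-2 ? ·: X^NY|X^nY
N/III-1 un II-1×II-2: X^NX^n
N/III-2 ? ·: X^nY
N/III-3 un II-1×II-2: X^NY
N/IV-1 ? III-1×III-2: X^NX^n|X^nX^n
N/IV-2 aff III-1×III-2: X^nX^n
⇒ N over [I-1,I-2,II-1,II-2,III-1,III-2,III-3,IV-1,IV-2]: 12 consistent

IV-1 ∈ {X^NX^n, X^nX^n}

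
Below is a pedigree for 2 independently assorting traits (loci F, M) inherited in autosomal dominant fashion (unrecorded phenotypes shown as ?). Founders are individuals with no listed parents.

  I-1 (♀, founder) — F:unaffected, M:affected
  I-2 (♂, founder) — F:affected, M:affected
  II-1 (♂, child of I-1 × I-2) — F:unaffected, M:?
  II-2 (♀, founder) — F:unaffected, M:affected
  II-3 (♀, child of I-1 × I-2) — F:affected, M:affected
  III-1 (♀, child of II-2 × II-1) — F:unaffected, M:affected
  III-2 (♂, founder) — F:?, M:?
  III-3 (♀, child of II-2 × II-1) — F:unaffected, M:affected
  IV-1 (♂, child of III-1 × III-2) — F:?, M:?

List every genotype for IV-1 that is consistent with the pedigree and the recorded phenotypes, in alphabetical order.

F/I-1 un ·: ff
F/I-2 aff ·: Ff
F/II-1 un I-1×I-2: ff
F/II-2 un ·: ff
F/II-3 aff I-1×I-2: Ff
F/III-1 un II-2×II-1: ff
F/III-2 ? ·: ff|Ff|FF
F/III-3 un II-2×II-1: ff
F/IV-1 ? III-1×III-2: ff|Ff
⇒ F over [I-1,I-2,II-1,II-2,II-3,III-1,III-2,III-3,IV-1]: 4 consistent
M/I-1 aff ·: Mm|MM
M/I-2 aff ·: Mm|MM
M/II-1 ? I-1×I-2: mm|Mm|MM
M/II-2 aff ·: Mm|MM
M/II-3 aff I-1×I-2: Mm|MM
M/III-1 aff II-2×II-1: Mm|MM
M/III-2 ? ·: mm|Mm|MM
M/III-3 aff II-2×II-1: Mm|MM
M/IV-1 ? III-1×III-2: mm|Mm|MM
⇒ M over [I-1,I-2,II-1,II-2,II-3,III-1,III-2,III-3,IV-1]: 474 consistent

IV-1 ∈ {Ff MM, Ff Mm, Ff mm, ff MM, ff Mm, ff mm}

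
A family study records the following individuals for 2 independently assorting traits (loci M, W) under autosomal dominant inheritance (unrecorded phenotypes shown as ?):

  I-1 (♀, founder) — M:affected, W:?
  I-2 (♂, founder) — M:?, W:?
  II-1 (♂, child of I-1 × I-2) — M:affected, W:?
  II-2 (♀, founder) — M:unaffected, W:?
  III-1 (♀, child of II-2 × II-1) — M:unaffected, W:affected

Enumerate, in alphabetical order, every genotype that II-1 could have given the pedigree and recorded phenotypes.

M/I-1 aff ·: Mm|MM
M/I-2 ? ·: mm|Mm|MM
M/II-1 aff I-1×I-2: Mm
M/II-2 un ·: mm
M/III-1 un II-2×II-1: mm
⇒ M over [I-1,I-2,II-1,II-2,III-1]: 5 consistent
W/I-1 ? ·: ww|Ww|WW
W/I-2 ? ·: ww|Ww|WW
W/II-1 ? I-1×I-2: ww|Ww|WW
W/II-2 ? ·: ww|Ww|WW
W/III-1 aff II-2×II-1: Ww|WW
⇒ W over [I-1,I-2,II-1,II-2,III-1]: 59 consistent

II-1 ∈ {Mm WW, Mm Ww, Mm ww}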